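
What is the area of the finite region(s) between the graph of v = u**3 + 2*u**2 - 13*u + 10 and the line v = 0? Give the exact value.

The curve meets the u-axis where u**3 + 2*u**2 - 13*u + 10 = 0, i.e. (u - 2)*(u - 1)*(u + 5) = 0, at u = -5, 1, 2.
On [-5, 1] the curve lies above the axis; ∫[-5,1] (u**3 + 2*u**2 - 13*u + 10) du = 144, giving area 144.
On [1, 2] the curve lies below the axis; ∫[1,2] (u**3 + 2*u**2 - 13*u + 10) du = -13/12, giving area 13/12.
Total area = 144 + 13/12 = 1741/12.

1741/12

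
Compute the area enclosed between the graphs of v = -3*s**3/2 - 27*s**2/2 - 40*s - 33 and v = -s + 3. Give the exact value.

3/4

Set the curves equal: -3*s**3/2 - 27*s**2/2 - 40*s - 33 = -s + 3, so -3*s**3/2 - 27*s**2/2 - 39*s - 36 = 0, which factors as -3*(s + 2)*(s + 3)*(s + 4)/2 = 0. The curves meet at s = -4, -3, -2.
On [-4, -3], v = -s + 3 is on top; that piece has area ∫[-4,-3] (-(-3*s**3/2 - 27*s**2/2 - 39*s - 36)) ds = 3/8.
On [-3, -2], v = -3*s**3/2 - 27*s**2/2 - 40*s - 33 is on top; that piece has area ∫[-3,-2] (-3*s**3/2 - 27*s**2/2 - 39*s - 36) ds = 3/8.
Total enclosed area = 3/8 + 3/8 = 3/4.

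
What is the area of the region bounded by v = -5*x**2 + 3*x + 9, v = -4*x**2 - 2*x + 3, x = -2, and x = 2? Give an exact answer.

The difference (-5*x**2 + 3*x + 9) - (-4*x**2 - 2*x + 3) = -x**2 + 5*x + 6 changes sign at x = -1 inside [-2, 2], so split the integral there.
∫[-2,-1] (-x**2 + 5*x + 6) dx = -23/6; the area of that piece is 23/6.
∫[-1,2] (-x**2 + 5*x + 6) dx = 45/2.
Total area = 23/6 + 45/2 = 79/3.

79/3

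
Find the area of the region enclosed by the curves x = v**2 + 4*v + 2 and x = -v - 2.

Both boundary curves give x as a function of v, so integrate with respect to v. Setting them equal: v**2 + 5*v + 4 = 0, i.e. (v + 1)*(v + 4) = 0, so they meet at v = -4, -1.
For v in [-4, -1], x = v**2 + 4*v + 2 is on the left; area = ∫[-4,-1] (-(v**2 + 5*v + 4)) dv = 9/2.

9/2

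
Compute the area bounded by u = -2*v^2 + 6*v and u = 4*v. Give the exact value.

1/3

Both boundary curves give u as a function of v, so integrate with respect to v. Setting them equal: -2*v^2 + 2*v = 0, i.e. -2*v*(v - 1) = 0, so they meet at v = 0, 1.
For v in [0, 1], u = -2*v^2 + 6*v is on the right; area = ∫[0,1] (-2*v^2 + 2*v) dv = 1/3.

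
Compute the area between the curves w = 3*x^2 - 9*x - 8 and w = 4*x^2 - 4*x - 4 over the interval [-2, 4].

241/3

The difference (3*x^2 - 9*x - 8) - (4*x^2 - 4*x - 4) = -x^2 - 5*x - 4 changes sign at x = -1 inside [-2, 4], so split the integral there.
∫[-2,-1] (-x^2 - 5*x - 4) dx = 7/6.
∫[-1,4] (-x^2 - 5*x - 4) dx = -475/6; the area of that piece is 475/6.
Total area = 7/6 + 475/6 = 241/3.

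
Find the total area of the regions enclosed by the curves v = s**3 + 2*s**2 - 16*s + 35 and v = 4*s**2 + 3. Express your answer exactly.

568/3

Set the curves equal: s**3 + 2*s**2 - 16*s + 35 = 4*s**2 + 3, so s**3 - 2*s**2 - 16*s + 32 = 0, which factors as (s - 4)*(s - 2)*(s + 4) = 0. The curves meet at s = -4, 2, 4.
On [-4, 2], v = s**3 + 2*s**2 - 16*s + 35 is on top; that piece has area ∫[-4,2] (s**3 - 2*s**2 - 16*s + 32) ds = 180.
On [2, 4], v = 4*s**2 + 3 is on top; that piece has area ∫[2,4] (-(s**3 - 2*s**2 - 16*s + 32)) ds = 28/3.
Total enclosed area = 180 + 28/3 = 568/3.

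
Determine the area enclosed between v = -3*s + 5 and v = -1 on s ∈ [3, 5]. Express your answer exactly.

On [3, 5], (-3*s + 5) - (-1) = -3*s + 6 is ≤ 0 throughout, so the area is a single integral of |-3*s + 6|.
∫[3,5] (-3*s + 6) ds = -12; the area of that piece is 12.

12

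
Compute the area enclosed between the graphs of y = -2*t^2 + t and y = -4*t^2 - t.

Set the curves equal: -2*t^2 + t = -4*t^2 - t, so 2*t^2 + 2*t = 0, which factors as 2*t*(t + 1) = 0. The curves meet at t = -1, 0.
On [-1, 0], y = -4*t^2 - t is on top; that piece has area ∫[-1,0] (-(2*t^2 + 2*t)) dt = 1/3.

1/3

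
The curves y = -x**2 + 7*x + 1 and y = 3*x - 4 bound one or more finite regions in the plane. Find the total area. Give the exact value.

36

Set the curves equal: -x**2 + 7*x + 1 = 3*x - 4, so -x**2 + 4*x + 5 = 0, which factors as -(x - 5)*(x + 1) = 0. The curves meet at x = -1, 5.
On [-1, 5], y = -x**2 + 7*x + 1 is on top; that piece has area ∫[-1,5] (-x**2 + 4*x + 5) dx = 36.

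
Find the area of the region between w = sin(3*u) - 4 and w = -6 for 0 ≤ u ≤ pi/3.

On [0, pi/3], (sin(3*u) - 4) - (-6) = sin(3*u) + 2 is ≥ 0 throughout, so the area is a single integral of |sin(3*u) + 2|.
∫[0,pi/3] (sin(3*u) + 2) du = 2/3 + 2*pi/3.

2/3 + 2*pi/3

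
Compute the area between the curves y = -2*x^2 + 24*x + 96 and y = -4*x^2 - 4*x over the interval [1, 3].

On [1, 3], (-2*x^2 + 24*x + 96) - (-4*x^2 - 4*x) = 2*x^2 + 28*x + 96 is ≥ 0 throughout, so the area is a single integral of |2*x^2 + 28*x + 96|.
∫[1,3] (2*x^2 + 28*x + 96) dx = 964/3.

964/3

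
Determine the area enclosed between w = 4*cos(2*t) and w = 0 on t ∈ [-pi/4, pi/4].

On [-pi/4, pi/4], (4*cos(2*t)) - (0) = 4*cos(2*t) is ≥ 0 throughout, so the area is a single integral of |4*cos(2*t)|.
∫[-pi/4,pi/4] (4*cos(2*t)) dt = 4.

4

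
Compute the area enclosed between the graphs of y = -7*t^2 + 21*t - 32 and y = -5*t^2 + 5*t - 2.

8/3

Set the curves equal: -7*t^2 + 21*t - 32 = -5*t^2 + 5*t - 2, so -2*t^2 + 16*t - 30 = 0, which factors as -2*(t - 5)*(t - 3) = 0. The curves meet at t = 3, 5.
On [3, 5], y = -7*t^2 + 21*t - 32 is on top; that piece has area ∫[3,5] (-2*t^2 + 16*t - 30) dt = 8/3.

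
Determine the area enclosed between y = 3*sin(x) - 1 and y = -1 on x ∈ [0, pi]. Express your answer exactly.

6

On [0, pi], (3*sin(x) - 1) - (-1) = 3*sin(x) is ≥ 0 throughout, so the area is a single integral of |3*sin(x)|.
∫[0,pi] (3*sin(x)) dx = 6.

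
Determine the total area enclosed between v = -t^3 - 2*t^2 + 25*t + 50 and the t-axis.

2459/6

The curve meets the t-axis where -t^3 - 2*t^2 + 25*t + 50 = 0, i.e. -(t - 5)*(t + 2)*(t + 5) = 0, at t = -5, -2, 5.
On [-5, -2] the curve lies below the axis; ∫[-5,-2] (-t^3 - 2*t^2 + 25*t + 50) dt = -153/4, giving area 153/4.
On [-2, 5] the curve lies above the axis; ∫[-2,5] (-t^3 - 2*t^2 + 25*t + 50) dt = 4459/12, giving area 4459/12.
Total area = 153/4 + 4459/12 = 2459/6.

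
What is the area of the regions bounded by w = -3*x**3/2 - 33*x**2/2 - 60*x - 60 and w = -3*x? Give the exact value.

Set the curves equal: -3*x**3/2 - 33*x**2/2 - 60*x - 60 = -3*x, so -3*x**3/2 - 33*x**2/2 - 57*x - 60 = 0, which factors as -3*(x + 2)*(x + 4)*(x + 5)/2 = 0. The curves meet at x = -5, -4, -2.
On [-5, -4], w = -3*x is on top; that piece has area ∫[-5,-4] (-(-3*x**3/2 - 33*x**2/2 - 57*x - 60)) dx = 5/8.
On [-4, -2], w = -3*x**3/2 - 33*x**2/2 - 60*x - 60 is on top; that piece has area ∫[-4,-2] (-3*x**3/2 - 33*x**2/2 - 57*x - 60) dx = 4.
Total enclosed area = 5/8 + 4 = 37/8.

37/8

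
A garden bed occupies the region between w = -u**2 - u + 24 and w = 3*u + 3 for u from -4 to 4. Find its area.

The difference (-u**2 - u + 24) - (3*u + 3) = -u**2 - 4*u + 21 changes sign at u = 3 inside [-4, 4], so split the integral there.
∫[-4,3] (-u**2 - 4*u + 21) du = 392/3.
∫[3,4] (-u**2 - 4*u + 21) du = -16/3; the area of that piece is 16/3.
Total area = 392/3 + 16/3 = 136.

136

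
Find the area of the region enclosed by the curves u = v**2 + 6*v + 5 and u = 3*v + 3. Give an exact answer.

1/6

Both boundary curves give u as a function of v, so integrate with respect to v. Setting them equal: v**2 + 3*v + 2 = 0, i.e. (v + 1)*(v + 2) = 0, so they meet at v = -2, -1.
For v in [-2, -1], u = v**2 + 6*v + 5 is on the left; area = ∫[-2,-1] (-(v**2 + 3*v + 2)) dv = 1/6.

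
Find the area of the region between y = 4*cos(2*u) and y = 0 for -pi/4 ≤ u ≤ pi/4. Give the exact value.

4

On [-pi/4, pi/4], (4*cos(2*u)) - (0) = 4*cos(2*u) is ≥ 0 throughout, so the area is a single integral of |4*cos(2*u)|.
∫[-pi/4,pi/4] (4*cos(2*u)) du = 4.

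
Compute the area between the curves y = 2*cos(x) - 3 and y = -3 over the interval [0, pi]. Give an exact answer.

4

The difference (2*cos(x) - 3) - (-3) = 2*cos(x) changes sign at x = pi/2 inside [0, pi], so split the integral there.
∫[0,pi/2] (2*cos(x)) dx = 2.
∫[pi/2,pi] (2*cos(x)) dx = -2; the area of that piece is 2.
Total area = 2 + 2 = 4.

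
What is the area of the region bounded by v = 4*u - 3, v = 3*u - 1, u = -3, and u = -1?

On [-3, -1], (4*u - 3) - (3*u - 1) = u - 2 is ≤ 0 throughout, so the area is a single integral of |u - 2|.
∫[-3,-1] (u - 2) du = -8; the area of that piece is 8.

8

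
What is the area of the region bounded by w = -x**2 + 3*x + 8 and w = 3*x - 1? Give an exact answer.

36

Set the curves equal: -x**2 + 3*x + 8 = 3*x - 1, so -x**2 + 9 = 0, which factors as -(x - 3)*(x + 3) = 0. The curves meet at x = -3, 3.
On [-3, 3], w = -x**2 + 3*x + 8 is on top; that piece has area ∫[-3,3] (-x**2 + 9) dx = 36.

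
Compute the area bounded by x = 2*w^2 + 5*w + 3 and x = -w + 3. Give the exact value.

9

Both boundary curves give x as a function of w, so integrate with respect to w. Setting them equal: 2*w^2 + 6*w = 0, i.e. 2*w*(w + 3) = 0, so they meet at w = -3, 0.
For w in [-3, 0], x = 2*w^2 + 5*w + 3 is on the left; area = ∫[-3,0] (-(2*w^2 + 6*w)) dw = 9.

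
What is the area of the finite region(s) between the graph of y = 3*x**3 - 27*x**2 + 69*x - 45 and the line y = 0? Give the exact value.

The curve meets the x-axis where 3*x**3 - 27*x**2 + 69*x - 45 = 0, i.e. 3*(x - 5)*(x - 3)*(x - 1) = 0, at x = 1, 3, 5.
On [1, 3] the curve lies above the axis; ∫[1,3] (3*x**3 - 27*x**2 + 69*x - 45) dx = 12, giving area 12.
On [3, 5] the curve lies below the axis; ∫[3,5] (3*x**3 - 27*x**2 + 69*x - 45) dx = -12, giving area 12.
Total area = 12 + 12 = 24.

24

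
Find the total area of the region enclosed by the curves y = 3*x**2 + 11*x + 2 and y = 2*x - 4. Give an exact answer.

Set the curves equal: 3*x**2 + 11*x + 2 = 2*x - 4, so 3*x**2 + 9*x + 6 = 0, which factors as 3*(x + 1)*(x + 2) = 0. The curves meet at x = -2, -1.
On [-2, -1], y = 2*x - 4 is on top; that piece has area ∫[-2,-1] (-(3*x**2 + 9*x + 6)) dx = 1/2.

1/2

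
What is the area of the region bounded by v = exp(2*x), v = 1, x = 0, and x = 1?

On [0, 1], (exp(2*x)) - (1) = exp(2*x) - 1 is ≥ 0 throughout, so the area is a single integral of |exp(2*x) - 1|.
∫[0,1] (exp(2*x) - 1) dx = -3/2 + exp(2)/2.

-3/2 + exp(2)/2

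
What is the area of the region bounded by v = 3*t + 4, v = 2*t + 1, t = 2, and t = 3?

On [2, 3], (3*t + 4) - (2*t + 1) = t + 3 is ≥ 0 throughout, so the area is a single integral of |t + 3|.
∫[2,3] (t + 3) dt = 11/2.

11/2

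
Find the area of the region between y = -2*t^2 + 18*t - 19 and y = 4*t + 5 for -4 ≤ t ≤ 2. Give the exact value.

276

On [-4, 2], (-2*t^2 + 18*t - 19) - (4*t + 5) = -2*t^2 + 14*t - 24 is ≤ 0 throughout, so the area is a single integral of |-2*t^2 + 14*t - 24|.
∫[-4,2] (-2*t^2 + 14*t - 24) dt = -276; the area of that piece is 276.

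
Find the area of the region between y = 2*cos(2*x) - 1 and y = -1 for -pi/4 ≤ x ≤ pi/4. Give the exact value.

2

On [-pi/4, pi/4], (2*cos(2*x) - 1) - (-1) = 2*cos(2*x) is ≥ 0 throughout, so the area is a single integral of |2*cos(2*x)|.
∫[-pi/4,pi/4] (2*cos(2*x)) dx = 2.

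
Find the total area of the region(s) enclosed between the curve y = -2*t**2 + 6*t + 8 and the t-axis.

The curve meets the t-axis where -2*t**2 + 6*t + 8 = 0, i.e. -2*(t - 4)*(t + 1) = 0, at t = -1, 4.
On [-1, 4] the curve lies above the axis; ∫[-1,4] (-2*t**2 + 6*t + 8) dt = 125/3, giving area 125/3.

125/3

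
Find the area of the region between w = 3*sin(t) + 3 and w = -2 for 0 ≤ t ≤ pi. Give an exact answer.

On [0, pi], (3*sin(t) + 3) - (-2) = 3*sin(t) + 5 is ≥ 0 throughout, so the area is a single integral of |3*sin(t) + 5|.
∫[0,pi] (3*sin(t) + 5) dt = 6 + 5*pi.

6 + 5*pi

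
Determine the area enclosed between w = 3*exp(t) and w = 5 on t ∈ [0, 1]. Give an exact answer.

-12 - 10*log(3) + 3*exp(1) + 10*log(5)

The difference (3*exp(t)) - (5) = 3*exp(t) - 5 changes sign at t = log(5/3) inside [0, 1], so split the integral there.
∫[0,log(5/3)] (3*exp(t) - 5) dt = log(243/3125) + 2; the area of that piece is -2 + log(3125/243).
∫[log(5/3),1] (3*exp(t) - 5) dt = -10 - 5*log(3) + 5*log(5) + 3*exp(1).
Total area = (-2 + log(3125/243)) + (-10 - 5*log(3) + 5*log(5) + 3*exp(1)) = -12 - 10*log(3) + 3*exp(1) + 10*log(5).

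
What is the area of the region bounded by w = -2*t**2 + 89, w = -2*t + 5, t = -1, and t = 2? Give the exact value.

249

On [-1, 2], (-2*t**2 + 89) - (-2*t + 5) = -2*t**2 + 2*t + 84 is ≥ 0 throughout, so the area is a single integral of |-2*t**2 + 2*t + 84|.
∫[-1,2] (-2*t**2 + 2*t + 84) dt = 249.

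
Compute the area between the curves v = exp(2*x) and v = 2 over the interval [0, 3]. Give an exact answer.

The difference (exp(2*x)) - (2) = exp(2*x) - 2 changes sign at x = log(2)/2 inside [0, 3], so split the integral there.
∫[0,log(2)/2] (exp(2*x) - 2) dx = 1/2 - log(2); the area of that piece is -1/2 + log(2).
∫[log(2)/2,3] (exp(2*x) - 2) dx = -7 + log(2) + exp(6)/2.
Total area = (-1/2 + log(2)) + (-7 + log(2) + exp(6)/2) = -15/2 + 2*log(2) + exp(6)/2.

-15/2 + 2*log(2) + exp(6)/2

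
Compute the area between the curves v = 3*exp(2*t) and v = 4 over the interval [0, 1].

-13/2 - 4*log(3) + 8*log(2) + 3*exp(2)/2

The difference (3*exp(2*t)) - (4) = 3*exp(2*t) - 4 changes sign at t = -log(3)/2 + log(2) inside [0, 1], so split the integral there.
∫[0,-log(3)/2 + log(2)] (3*exp(2*t) - 4) dt = log(9/16) + 1/2; the area of that piece is -1/2 + log(16/9).
∫[-log(3)/2 + log(2),1] (3*exp(2*t) - 4) dt = -6 - 2*log(3) + 4*log(2) + 3*exp(2)/2.
Total area = (-1/2 + log(16/9)) + (-6 - 2*log(3) + 4*log(2) + 3*exp(2)/2) = -13/2 - 4*log(3) + 8*log(2) + 3*exp(2)/2.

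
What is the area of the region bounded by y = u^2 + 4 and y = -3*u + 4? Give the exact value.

Set the curves equal: u^2 + 4 = -3*u + 4, so u^2 + 3*u = 0, which factors as u*(u + 3) = 0. The curves meet at u = -3, 0.
On [-3, 0], y = -3*u + 4 is on top; that piece has area ∫[-3,0] (-(u^2 + 3*u)) du = 9/2.

9/2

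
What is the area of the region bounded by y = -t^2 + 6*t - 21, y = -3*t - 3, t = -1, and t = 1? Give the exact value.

110/3

On [-1, 1], (-t^2 + 6*t - 21) - (-3*t - 3) = -t^2 + 9*t - 18 is ≤ 0 throughout, so the area is a single integral of |-t^2 + 9*t - 18|.
∫[-1,1] (-t^2 + 9*t - 18) dt = -110/3; the area of that piece is 110/3.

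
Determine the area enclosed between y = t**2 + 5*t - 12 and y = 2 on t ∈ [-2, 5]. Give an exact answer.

The difference (t**2 + 5*t - 12) - (2) = t**2 + 5*t - 14 changes sign at t = 2 inside [-2, 5], so split the integral there.
∫[-2,2] (t**2 + 5*t - 14) dt = -152/3; the area of that piece is 152/3.
∫[2,5] (t**2 + 5*t - 14) dt = 99/2.
Total area = 152/3 + 99/2 = 601/6.

601/6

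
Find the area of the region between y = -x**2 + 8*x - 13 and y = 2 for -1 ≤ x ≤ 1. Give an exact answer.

On [-1, 1], (-x**2 + 8*x - 13) - (2) = -x**2 + 8*x - 15 is ≤ 0 throughout, so the area is a single integral of |-x**2 + 8*x - 15|.
∫[-1,1] (-x**2 + 8*x - 15) dx = -92/3; the area of that piece is 92/3.

92/3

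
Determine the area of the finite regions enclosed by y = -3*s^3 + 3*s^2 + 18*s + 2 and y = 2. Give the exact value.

253/4

Set the curves equal: -3*s^3 + 3*s^2 + 18*s + 2 = 2, so -3*s^3 + 3*s^2 + 18*s = 0, which factors as -3*s*(s - 3)*(s + 2) = 0. The curves meet at s = -2, 0, 3.
On [-2, 0], y = 2 is on top; that piece has area ∫[-2,0] (-(-3*s^3 + 3*s^2 + 18*s)) ds = 16.
On [0, 3], y = -3*s^3 + 3*s^2 + 18*s + 2 is on top; that piece has area ∫[0,3] (-3*s^3 + 3*s^2 + 18*s) ds = 189/4.
Total enclosed area = 16 + 189/4 = 253/4.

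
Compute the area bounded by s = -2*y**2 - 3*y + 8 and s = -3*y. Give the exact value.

64/3

Both boundary curves give s as a function of y, so integrate with respect to y. Setting them equal: -2*y**2 + 8 = 0, i.e. -2*(y - 2)*(y + 2) = 0, so they meet at y = -2, 2.
For y in [-2, 2], s = -2*y**2 - 3*y + 8 is on the right; area = ∫[-2,2] (-2*y**2 + 8) dy = 64/3.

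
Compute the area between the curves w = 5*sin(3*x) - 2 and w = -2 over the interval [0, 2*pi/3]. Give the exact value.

The difference (5*sin(3*x) - 2) - (-2) = 5*sin(3*x) changes sign at x = pi/3 inside [0, 2*pi/3], so split the integral there.
∫[0,pi/3] (5*sin(3*x)) dx = 10/3.
∫[pi/3,2*pi/3] (5*sin(3*x)) dx = -10/3; the area of that piece is 10/3.
Total area = 10/3 + 10/3 = 20/3.

20/3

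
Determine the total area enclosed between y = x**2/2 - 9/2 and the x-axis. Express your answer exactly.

The curve meets the x-axis where x**2/2 - 9/2 = 0, i.e. (x - 3)*(x + 3)/2 = 0, at x = -3, 3.
On [-3, 3] the curve lies below the axis; ∫[-3,3] (x**2/2 - 9/2) dx = -18, giving area 18.

18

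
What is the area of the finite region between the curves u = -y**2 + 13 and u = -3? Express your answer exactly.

256/3

Both boundary curves give u as a function of y, so integrate with respect to y. Setting them equal: -y**2 + 16 = 0, i.e. -(y - 4)*(y + 4) = 0, so they meet at y = -4, 4.
For y in [-4, 4], u = -y**2 + 13 is on the right; area = ∫[-4,4] (-y**2 + 16) dy = 256/3.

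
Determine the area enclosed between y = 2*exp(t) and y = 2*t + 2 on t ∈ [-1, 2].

On [-1, 2], (2*exp(t)) - (2*t + 2) = -2*t + 2*exp(t) - 2 is ≥ 0 throughout, so the area is a single integral of |-2*t + 2*exp(t) - 2|.
∫[-1,2] (-2*t + 2*exp(t) - 2) dt = -9 - 2*exp(-1) + 2*exp(2).

-9 - 2*exp(-1) + 2*exp(2)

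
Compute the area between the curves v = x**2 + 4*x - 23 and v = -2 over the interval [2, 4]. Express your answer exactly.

10

The difference (x**2 + 4*x - 23) - (-2) = x**2 + 4*x - 21 changes sign at x = 3 inside [2, 4], so split the integral there.
∫[2,3] (x**2 + 4*x - 21) dx = -14/3; the area of that piece is 14/3.
∫[3,4] (x**2 + 4*x - 21) dx = 16/3.
Total area = 14/3 + 16/3 = 10.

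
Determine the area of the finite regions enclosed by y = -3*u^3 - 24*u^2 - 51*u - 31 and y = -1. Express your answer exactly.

Set the curves equal: -3*u^3 - 24*u^2 - 51*u - 31 = -1, so -3*u^3 - 24*u^2 - 51*u - 30 = 0, which factors as -3*(u + 1)*(u + 2)*(u + 5) = 0. The curves meet at u = -5, -2, -1.
On [-5, -2], y = -1 is on top; that piece has area ∫[-5,-2] (-(-3*u^3 - 24*u^2 - 51*u - 30)) du = 135/4.
On [-2, -1], y = -3*u^3 - 24*u^2 - 51*u - 31 is on top; that piece has area ∫[-2,-1] (-3*u^3 - 24*u^2 - 51*u - 30) du = 7/4.
Total enclosed area = 135/4 + 7/4 = 71/2.

71/2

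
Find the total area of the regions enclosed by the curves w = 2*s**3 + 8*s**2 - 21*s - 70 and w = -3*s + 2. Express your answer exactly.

Set the curves equal: 2*s**3 + 8*s**2 - 21*s - 70 = -3*s + 2, so 2*s**3 + 8*s**2 - 18*s - 72 = 0, which factors as 2*(s - 3)*(s + 3)*(s + 4) = 0. The curves meet at s = -4, -3, 3.
On [-4, -3], w = 2*s**3 + 8*s**2 - 21*s - 70 is on top; that piece has area ∫[-4,-3] (2*s**3 + 8*s**2 - 18*s - 72) ds = 13/6.
On [-3, 3], w = -3*s + 2 is on top; that piece has area ∫[-3,3] (-(2*s**3 + 8*s**2 - 18*s - 72)) ds = 288.
Total enclosed area = 13/6 + 288 = 1741/6.

1741/6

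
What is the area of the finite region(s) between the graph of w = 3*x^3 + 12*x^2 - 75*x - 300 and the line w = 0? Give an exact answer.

The curve meets the x-axis where 3*x^3 + 12*x^2 - 75*x - 300 = 0, i.e. 3*(x - 5)*(x + 4)*(x + 5) = 0, at x = -5, -4, 5.
On [-5, -4] the curve lies above the axis; ∫[-5,-4] (3*x^3 + 12*x^2 - 75*x - 300) dx = 19/4, giving area 19/4.
On [-4, 5] the curve lies below the axis; ∫[-4,5] (3*x^3 + 12*x^2 - 75*x - 300) dx = -8019/4, giving area 8019/4.
Total area = 19/4 + 8019/4 = 4019/2.

4019/2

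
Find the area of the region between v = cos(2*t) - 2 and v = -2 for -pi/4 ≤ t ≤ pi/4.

On [-pi/4, pi/4], (cos(2*t) - 2) - (-2) = cos(2*t) is ≥ 0 throughout, so the area is a single integral of |cos(2*t)|.
∫[-pi/4,pi/4] (cos(2*t)) dt = 1.

1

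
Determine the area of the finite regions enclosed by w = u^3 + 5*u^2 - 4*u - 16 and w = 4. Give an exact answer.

Set the curves equal: u^3 + 5*u^2 - 4*u - 16 = 4, so u^3 + 5*u^2 - 4*u - 20 = 0, which factors as (u - 2)*(u + 2)*(u + 5) = 0. The curves meet at u = -5, -2, 2.
On [-5, -2], w = u^3 + 5*u^2 - 4*u - 16 is on top; that piece has area ∫[-5,-2] (u^3 + 5*u^2 - 4*u - 20) du = 99/4.
On [-2, 2], w = 4 is on top; that piece has area ∫[-2,2] (-(u^3 + 5*u^2 - 4*u - 20)) du = 160/3.
Total enclosed area = 99/4 + 160/3 = 937/12.

937/12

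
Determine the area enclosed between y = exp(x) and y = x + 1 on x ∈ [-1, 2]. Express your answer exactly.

On [-1, 2], (exp(x)) - (x + 1) = -x + exp(x) - 1 is ≥ 0 throughout, so the area is a single integral of |-x + exp(x) - 1|.
∫[-1,2] (-x + exp(x) - 1) dx = -9/2 - exp(-1) + exp(2).

-9/2 - exp(-1) + exp(2)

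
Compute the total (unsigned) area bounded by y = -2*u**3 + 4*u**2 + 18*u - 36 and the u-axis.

443/3

The curve meets the u-axis where -2*u**3 + 4*u**2 + 18*u - 36 = 0, i.e. -2*(u - 3)*(u - 2)*(u + 3) = 0, at u = -3, 2, 3.
On [-3, 2] the curve lies below the axis; ∫[-3,2] (-2*u**3 + 4*u**2 + 18*u - 36) du = -875/6, giving area 875/6.
On [2, 3] the curve lies above the axis; ∫[2,3] (-2*u**3 + 4*u**2 + 18*u - 36) du = 11/6, giving area 11/6.
Total area = 875/6 + 11/6 = 443/3.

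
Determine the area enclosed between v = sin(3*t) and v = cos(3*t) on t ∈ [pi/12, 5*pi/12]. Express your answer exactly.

On [pi/12, 5*pi/12], (sin(3*t)) - (cos(3*t)) = sin(3*t) - cos(3*t) is ≥ 0 throughout, so the area is a single integral of |sin(3*t) - cos(3*t)|.
∫[pi/12,5*pi/12] (sin(3*t) - cos(3*t)) dt = 2*sqrt(2)/3.

2*sqrt(2)/3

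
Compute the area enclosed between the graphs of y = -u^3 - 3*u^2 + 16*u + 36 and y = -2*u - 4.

Set the curves equal: -u^3 - 3*u^2 + 16*u + 36 = -2*u - 4, so -u^3 - 3*u^2 + 18*u + 40 = 0, which factors as -(u - 4)*(u + 2)*(u + 5) = 0. The curves meet at u = -5, -2, 4.
On [-5, -2], y = -2*u - 4 is on top; that piece has area ∫[-5,-2] (-(-u^3 - 3*u^2 + 18*u + 40)) du = 135/4.
On [-2, 4], y = -u^3 - 3*u^2 + 16*u + 36 is on top; that piece has area ∫[-2,4] (-u^3 - 3*u^2 + 18*u + 40) du = 216.
Total enclosed area = 135/4 + 216 = 999/4.

999/4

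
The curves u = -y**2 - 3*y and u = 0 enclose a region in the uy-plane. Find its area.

Both boundary curves give u as a function of y, so integrate with respect to y. Setting them equal: -y**2 - 3*y = 0, i.e. -y*(y + 3) = 0, so they meet at y = -3, 0.
For y in [-3, 0], u = -y**2 - 3*y is on the right; area = ∫[-3,0] (-y**2 - 3*y) dy = 9/2.

9/2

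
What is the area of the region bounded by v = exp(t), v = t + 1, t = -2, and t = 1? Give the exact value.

-3/2 - exp(-2) + exp(1)

On [-2, 1], (exp(t)) - (t + 1) = -t + exp(t) - 1 is ≥ 0 throughout, so the area is a single integral of |-t + exp(t) - 1|.
∫[-2,1] (-t + exp(t) - 1) dt = -3/2 - exp(-2) + exp(1).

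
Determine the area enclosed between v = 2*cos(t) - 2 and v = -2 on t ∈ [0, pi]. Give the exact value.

4

The difference (2*cos(t) - 2) - (-2) = 2*cos(t) changes sign at t = pi/2 inside [0, pi], so split the integral there.
∫[0,pi/2] (2*cos(t)) dt = 2.
∫[pi/2,pi] (2*cos(t)) dt = -2; the area of that piece is 2.
Total area = 2 + 2 = 4.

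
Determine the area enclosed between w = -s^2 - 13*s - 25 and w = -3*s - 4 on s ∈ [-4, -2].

The difference (-s^2 - 13*s - 25) - (-3*s - 4) = -s^2 - 10*s - 21 changes sign at s = -3 inside [-4, -2], so split the integral there.
∫[-4,-3] (-s^2 - 10*s - 21) ds = 5/3.
∫[-3,-2] (-s^2 - 10*s - 21) ds = -7/3; the area of that piece is 7/3.
Total area = 5/3 + 7/3 = 4.

4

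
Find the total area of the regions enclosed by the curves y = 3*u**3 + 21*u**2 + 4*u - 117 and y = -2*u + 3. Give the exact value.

1741/4

Set the curves equal: 3*u**3 + 21*u**2 + 4*u - 117 = -2*u + 3, so 3*u**3 + 21*u**2 + 6*u - 120 = 0, which factors as 3*(u - 2)*(u + 4)*(u + 5) = 0. The curves meet at u = -5, -4, 2.
On [-5, -4], y = 3*u**3 + 21*u**2 + 4*u - 117 is on top; that piece has area ∫[-5,-4] (3*u**3 + 21*u**2 + 6*u - 120) du = 13/4.
On [-4, 2], y = -2*u + 3 is on top; that piece has area ∫[-4,2] (-(3*u**3 + 21*u**2 + 6*u - 120)) du = 432.
Total enclosed area = 13/4 + 432 = 1741/4.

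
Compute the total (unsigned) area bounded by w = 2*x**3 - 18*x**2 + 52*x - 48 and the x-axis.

1

The curve meets the x-axis where 2*x**3 - 18*x**2 + 52*x - 48 = 0, i.e. 2*(x - 4)*(x - 3)*(x - 2) = 0, at x = 2, 3, 4.
On [2, 3] the curve lies above the axis; ∫[2,3] (2*x**3 - 18*x**2 + 52*x - 48) dx = 1/2, giving area 1/2.
On [3, 4] the curve lies below the axis; ∫[3,4] (2*x**3 - 18*x**2 + 52*x - 48) dx = -1/2, giving area 1/2.
Total area = 1/2 + 1/2 = 1.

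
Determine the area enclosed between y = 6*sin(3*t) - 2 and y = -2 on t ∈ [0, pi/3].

4

On [0, pi/3], (6*sin(3*t) - 2) - (-2) = 6*sin(3*t) is ≥ 0 throughout, so the area is a single integral of |6*sin(3*t)|.
∫[0,pi/3] (6*sin(3*t)) dt = 4.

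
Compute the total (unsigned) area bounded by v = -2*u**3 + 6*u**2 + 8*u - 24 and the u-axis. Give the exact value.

The curve meets the u-axis where -2*u**3 + 6*u**2 + 8*u - 24 = 0, i.e. -2*(u - 3)*(u - 2)*(u + 2) = 0, at u = -2, 2, 3.
On [-2, 2] the curve lies below the axis; ∫[-2,2] (-2*u**3 + 6*u**2 + 8*u - 24) du = -64, giving area 64.
On [2, 3] the curve lies above the axis; ∫[2,3] (-2*u**3 + 6*u**2 + 8*u - 24) du = 3/2, giving area 3/2.
Total area = 64 + 3/2 = 131/2.

131/2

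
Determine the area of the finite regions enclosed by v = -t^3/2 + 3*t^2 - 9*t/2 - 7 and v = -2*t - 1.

Set the curves equal: -t^3/2 + 3*t^2 - 9*t/2 - 7 = -2*t - 1, so -t^3/2 + 3*t^2 - 5*t/2 - 6 = 0, which factors as -(t - 4)*(t - 3)*(t + 1)/2 = 0. The curves meet at t = -1, 3, 4.
On [-1, 3], v = -2*t - 1 is on top; that piece has area ∫[-1,3] (-(-t^3/2 + 3*t^2 - 5*t/2 - 6)) dt = 16.
On [3, 4], v = -t^3/2 + 3*t^2 - 9*t/2 - 7 is on top; that piece has area ∫[3,4] (-t^3/2 + 3*t^2 - 5*t/2 - 6) dt = 3/8.
Total enclosed area = 16 + 3/8 = 131/8.

131/8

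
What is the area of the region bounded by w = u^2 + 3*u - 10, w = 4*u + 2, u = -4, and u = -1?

The difference (u^2 + 3*u - 10) - (4*u + 2) = u^2 - u - 12 changes sign at u = -3 inside [-4, -1], so split the integral there.
∫[-4,-3] (u^2 - u - 12) du = 23/6.
∫[-3,-1] (u^2 - u - 12) du = -34/3; the area of that piece is 34/3.
Total area = 23/6 + 34/3 = 91/6.

91/6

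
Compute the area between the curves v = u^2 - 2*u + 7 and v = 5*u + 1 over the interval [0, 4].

The difference (u^2 - 2*u + 7) - (5*u + 1) = u^2 - 7*u + 6 changes sign at u = 1 inside [0, 4], so split the integral there.
∫[0,1] (u^2 - 7*u + 6) du = 17/6.
∫[1,4] (u^2 - 7*u + 6) du = -27/2; the area of that piece is 27/2.
Total area = 17/6 + 27/2 = 49/3.

49/3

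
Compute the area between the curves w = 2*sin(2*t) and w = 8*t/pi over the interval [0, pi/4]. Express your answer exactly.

On [0, pi/4], (2*sin(2*t)) - (8*t/pi) = -8*t/pi + 2*sin(2*t) is ≥ 0 throughout, so the area is a single integral of |-8*t/pi + 2*sin(2*t)|.
∫[0,pi/4] (-8*t/pi + 2*sin(2*t)) dt = 1 - pi/4.

1 - pi/4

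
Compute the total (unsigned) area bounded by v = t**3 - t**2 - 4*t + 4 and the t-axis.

71/6

The curve meets the t-axis where t**3 - t**2 - 4*t + 4 = 0, i.e. (t - 2)*(t - 1)*(t + 2) = 0, at t = -2, 1, 2.
On [-2, 1] the curve lies above the axis; ∫[-2,1] (t**3 - t**2 - 4*t + 4) dt = 45/4, giving area 45/4.
On [1, 2] the curve lies below the axis; ∫[1,2] (t**3 - t**2 - 4*t + 4) dt = -7/12, giving area 7/12.
Total area = 45/4 + 7/12 = 71/6.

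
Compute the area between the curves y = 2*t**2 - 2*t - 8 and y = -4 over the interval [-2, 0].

The difference (2*t**2 - 2*t - 8) - (-4) = 2*t**2 - 2*t - 4 changes sign at t = -1 inside [-2, 0], so split the integral there.
∫[-2,-1] (2*t**2 - 2*t - 4) dt = 11/3.
∫[-1,0] (2*t**2 - 2*t - 4) dt = -7/3; the area of that piece is 7/3.
Total area = 11/3 + 7/3 = 6.

6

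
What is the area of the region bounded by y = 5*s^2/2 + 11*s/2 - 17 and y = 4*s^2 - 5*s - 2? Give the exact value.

27/4

Set the curves equal: 5*s^2/2 + 11*s/2 - 17 = 4*s^2 - 5*s - 2, so -3*s^2/2 + 21*s/2 - 15 = 0, which factors as -3*(s - 5)*(s - 2)/2 = 0. The curves meet at s = 2, 5.
On [2, 5], y = 5*s^2/2 + 11*s/2 - 17 is on top; that piece has area ∫[2,5] (-3*s^2/2 + 21*s/2 - 15) ds = 27/4.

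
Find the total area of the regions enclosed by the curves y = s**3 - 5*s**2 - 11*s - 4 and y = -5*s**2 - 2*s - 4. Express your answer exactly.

Set the curves equal: s**3 - 5*s**2 - 11*s - 4 = -5*s**2 - 2*s - 4, so s**3 - 9*s = 0, which factors as s*(s - 3)*(s + 3) = 0. The curves meet at s = -3, 0, 3.
On [-3, 0], y = s**3 - 5*s**2 - 11*s - 4 is on top; that piece has area ∫[-3,0] (s**3 - 9*s) ds = 81/4.
On [0, 3], y = -5*s**2 - 2*s - 4 is on top; that piece has area ∫[0,3] (-(s**3 - 9*s)) ds = 81/4.
Total enclosed area = 81/4 + 81/4 = 81/2.

81/2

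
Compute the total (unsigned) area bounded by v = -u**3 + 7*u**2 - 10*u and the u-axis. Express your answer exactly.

The curve meets the u-axis where -u**3 + 7*u**2 - 10*u = 0, i.e. -u*(u - 5)*(u - 2) = 0, at u = 0, 2, 5.
On [0, 2] the curve lies below the axis; ∫[0,2] (-u**3 + 7*u**2 - 10*u) du = -16/3, giving area 16/3.
On [2, 5] the curve lies above the axis; ∫[2,5] (-u**3 + 7*u**2 - 10*u) du = 63/4, giving area 63/4.
Total area = 16/3 + 63/4 = 253/12.

253/12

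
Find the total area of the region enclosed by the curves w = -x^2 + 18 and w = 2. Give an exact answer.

Set the curves equal: -x^2 + 18 = 2, so -x^2 + 16 = 0, which factors as -(x - 4)*(x + 4) = 0. The curves meet at x = -4, 4.
On [-4, 4], w = -x^2 + 18 is on top; that piece has area ∫[-4,4] (-x^2 + 16) dx = 256/3.

256/3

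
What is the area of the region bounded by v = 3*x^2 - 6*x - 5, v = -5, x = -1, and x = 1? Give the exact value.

6

The difference (3*x^2 - 6*x - 5) - (-5) = 3*x^2 - 6*x changes sign at x = 0 inside [-1, 1], so split the integral there.
∫[-1,0] (3*x^2 - 6*x) dx = 4.
∫[0,1] (3*x^2 - 6*x) dx = -2; the area of that piece is 2.
Total area = 4 + 2 = 6.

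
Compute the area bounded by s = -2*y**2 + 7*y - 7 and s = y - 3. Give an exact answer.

1/3

Both boundary curves give s as a function of y, so integrate with respect to y. Setting them equal: -2*y**2 + 6*y - 4 = 0, i.e. -2*(y - 2)*(y - 1) = 0, so they meet at y = 1, 2.
For y in [1, 2], s = -2*y**2 + 7*y - 7 is on the right; area = ∫[1,2] (-2*y**2 + 6*y - 4) dy = 1/3.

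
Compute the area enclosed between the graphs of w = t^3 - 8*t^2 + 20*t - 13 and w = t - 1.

37/12

Set the curves equal: t^3 - 8*t^2 + 20*t - 13 = t - 1, so t^3 - 8*t^2 + 19*t - 12 = 0, which factors as (t - 4)*(t - 3)*(t - 1) = 0. The curves meet at t = 1, 3, 4.
On [1, 3], w = t^3 - 8*t^2 + 20*t - 13 is on top; that piece has area ∫[1,3] (t^3 - 8*t^2 + 19*t - 12) dt = 8/3.
On [3, 4], w = t - 1 is on top; that piece has area ∫[3,4] (-(t^3 - 8*t^2 + 19*t - 12)) dt = 5/12.
Total enclosed area = 8/3 + 5/12 = 37/12.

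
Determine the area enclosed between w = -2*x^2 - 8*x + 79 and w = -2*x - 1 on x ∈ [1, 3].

On [1, 3], (-2*x^2 - 8*x + 79) - (-2*x - 1) = -2*x^2 - 6*x + 80 is ≥ 0 throughout, so the area is a single integral of |-2*x^2 - 6*x + 80|.
∫[1,3] (-2*x^2 - 6*x + 80) dx = 356/3.

356/3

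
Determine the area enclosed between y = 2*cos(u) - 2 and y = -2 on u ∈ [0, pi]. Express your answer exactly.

4

The difference (2*cos(u) - 2) - (-2) = 2*cos(u) changes sign at u = pi/2 inside [0, pi], so split the integral there.
∫[0,pi/2] (2*cos(u)) du = 2.
∫[pi/2,pi] (2*cos(u)) du = -2; the area of that piece is 2.
Total area = 2 + 2 = 4.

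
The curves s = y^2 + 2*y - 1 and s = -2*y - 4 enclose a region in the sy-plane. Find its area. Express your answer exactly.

4/3

Both boundary curves give s as a function of y, so integrate with respect to y. Setting them equal: y^2 + 4*y + 3 = 0, i.e. (y + 1)*(y + 3) = 0, so they meet at y = -3, -1.
For y in [-3, -1], s = y^2 + 2*y - 1 is on the left; area = ∫[-3,-1] (-(y^2 + 4*y + 3)) dy = 4/3.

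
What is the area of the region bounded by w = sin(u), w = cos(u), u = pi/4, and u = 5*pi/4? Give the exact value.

On [pi/4, 5*pi/4], (sin(u)) - (cos(u)) = sin(u) - cos(u) is ≥ 0 throughout, so the area is a single integral of |sin(u) - cos(u)|.
∫[pi/4,5*pi/4] (sin(u) - cos(u)) du = 2*sqrt(2).

2*sqrt(2)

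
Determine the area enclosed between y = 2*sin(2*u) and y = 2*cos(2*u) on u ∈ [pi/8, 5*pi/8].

On [pi/8, 5*pi/8], (2*sin(2*u)) - (2*cos(2*u)) = 2*sin(2*u) - 2*cos(2*u) is ≥ 0 throughout, so the area is a single integral of |2*sin(2*u) - 2*cos(2*u)|.
∫[pi/8,5*pi/8] (2*sin(2*u) - 2*cos(2*u)) du = 2*sqrt(2).

2*sqrt(2)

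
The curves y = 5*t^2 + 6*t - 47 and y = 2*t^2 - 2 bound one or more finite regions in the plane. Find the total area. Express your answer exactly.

256

Set the curves equal: 5*t^2 + 6*t - 47 = 2*t^2 - 2, so 3*t^2 + 6*t - 45 = 0, which factors as 3*(t - 3)*(t + 5) = 0. The curves meet at t = -5, 3.
On [-5, 3], y = 2*t^2 - 2 is on top; that piece has area ∫[-5,3] (-(3*t^2 + 6*t - 45)) dt = 256.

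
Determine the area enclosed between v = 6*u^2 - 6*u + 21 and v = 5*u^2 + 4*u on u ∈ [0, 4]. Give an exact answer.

86/3

The difference (6*u^2 - 6*u + 21) - (5*u^2 + 4*u) = u^2 - 10*u + 21 changes sign at u = 3 inside [0, 4], so split the integral there.
∫[0,3] (u^2 - 10*u + 21) du = 27.
∫[3,4] (u^2 - 10*u + 21) du = -5/3; the area of that piece is 5/3.
Total area = 27 + 5/3 = 86/3.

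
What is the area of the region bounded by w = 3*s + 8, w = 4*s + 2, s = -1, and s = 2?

33/2

On [-1, 2], (3*s + 8) - (4*s + 2) = -s + 6 is ≥ 0 throughout, so the area is a single integral of |-s + 6|.
∫[-1,2] (-s + 6) ds = 33/2.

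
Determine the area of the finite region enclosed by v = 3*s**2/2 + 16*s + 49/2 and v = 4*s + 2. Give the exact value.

Set the curves equal: 3*s**2/2 + 16*s + 49/2 = 4*s + 2, so 3*s**2/2 + 12*s + 45/2 = 0, which factors as 3*(s + 3)*(s + 5)/2 = 0. The curves meet at s = -5, -3.
On [-5, -3], v = 4*s + 2 is on top; that piece has area ∫[-5,-3] (-(3*s**2/2 + 12*s + 45/2)) ds = 2.

2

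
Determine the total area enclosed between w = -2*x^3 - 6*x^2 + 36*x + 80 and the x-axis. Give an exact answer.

The curve meets the x-axis where -2*x^3 - 6*x^2 + 36*x + 80 = 0, i.e. -2*(x - 4)*(x + 2)*(x + 5) = 0, at x = -5, -2, 4.
On [-5, -2] the curve lies below the axis; ∫[-5,-2] (-2*x^3 - 6*x^2 + 36*x + 80) dx = -135/2, giving area 135/2.
On [-2, 4] the curve lies above the axis; ∫[-2,4] (-2*x^3 - 6*x^2 + 36*x + 80) dx = 432, giving area 432.
Total area = 135/2 + 432 = 999/2.

999/2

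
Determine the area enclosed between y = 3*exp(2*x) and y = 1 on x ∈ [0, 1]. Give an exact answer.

-5/2 + 3*exp(2)/2

On [0, 1], (3*exp(2*x)) - (1) = 3*exp(2*x) - 1 is ≥ 0 throughout, so the area is a single integral of |3*exp(2*x) - 1|.
∫[0,1] (3*exp(2*x) - 1) dx = -5/2 + 3*exp(2)/2.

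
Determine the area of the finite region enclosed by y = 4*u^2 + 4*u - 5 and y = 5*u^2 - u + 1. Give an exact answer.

Set the curves equal: 4*u^2 + 4*u - 5 = 5*u^2 - u + 1, so -u^2 + 5*u - 6 = 0, which factors as -(u - 3)*(u - 2) = 0. The curves meet at u = 2, 3.
On [2, 3], y = 4*u^2 + 4*u - 5 is on top; that piece has area ∫[2,3] (-u^2 + 5*u - 6) du = 1/6.

1/6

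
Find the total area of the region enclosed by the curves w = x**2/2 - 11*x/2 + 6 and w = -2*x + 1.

Set the curves equal: x**2/2 - 11*x/2 + 6 = -2*x + 1, so x**2/2 - 7*x/2 + 5 = 0, which factors as (x - 5)*(x - 2)/2 = 0. The curves meet at x = 2, 5.
On [2, 5], w = -2*x + 1 is on top; that piece has area ∫[2,5] (-(x**2/2 - 7*x/2 + 5)) dx = 9/4.

9/4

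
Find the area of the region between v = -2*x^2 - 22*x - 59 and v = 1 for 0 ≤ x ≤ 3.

297

On [0, 3], (-2*x^2 - 22*x - 59) - (1) = -2*x^2 - 22*x - 60 is ≤ 0 throughout, so the area is a single integral of |-2*x^2 - 22*x - 60|.
∫[0,3] (-2*x^2 - 22*x - 60) dx = -297; the area of that piece is 297.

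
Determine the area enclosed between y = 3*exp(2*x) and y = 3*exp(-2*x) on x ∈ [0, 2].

On [0, 2], (3*exp(2*x)) - (3*exp(-2*x)) = 3*exp(2*x) - 3*exp(-2*x) is ≥ 0 throughout, so the area is a single integral of |3*exp(2*x) - 3*exp(-2*x)|.
∫[0,2] (3*exp(2*x) - 3*exp(-2*x)) dx = -3 + 3*exp(-4)/2 + 3*exp(4)/2.

-3 + 3*exp(-4)/2 + 3*exp(4)/2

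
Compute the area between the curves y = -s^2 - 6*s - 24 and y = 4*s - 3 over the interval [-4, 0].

86/3

The difference (-s^2 - 6*s - 24) - (4*s - 3) = -s^2 - 10*s - 21 changes sign at s = -3 inside [-4, 0], so split the integral there.
∫[-4,-3] (-s^2 - 10*s - 21) ds = 5/3.
∫[-3,0] (-s^2 - 10*s - 21) ds = -27; the area of that piece is 27.
Total area = 5/3 + 27 = 86/3.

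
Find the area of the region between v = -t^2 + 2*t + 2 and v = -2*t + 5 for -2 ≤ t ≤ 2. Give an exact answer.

56/3

The difference (-t^2 + 2*t + 2) - (-2*t + 5) = -t^2 + 4*t - 3 changes sign at t = 1 inside [-2, 2], so split the integral there.
∫[-2,1] (-t^2 + 4*t - 3) dt = -18; the area of that piece is 18.
∫[1,2] (-t^2 + 4*t - 3) dt = 2/3.
Total area = 18 + 2/3 = 56/3.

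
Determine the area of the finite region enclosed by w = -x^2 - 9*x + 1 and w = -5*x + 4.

Set the curves equal: -x^2 - 9*x + 1 = -5*x + 4, so -x^2 - 4*x - 3 = 0, which factors as -(x + 1)*(x + 3) = 0. The curves meet at x = -3, -1.
On [-3, -1], w = -x^2 - 9*x + 1 is on top; that piece has area ∫[-3,-1] (-x^2 - 4*x - 3) dx = 4/3.

4/3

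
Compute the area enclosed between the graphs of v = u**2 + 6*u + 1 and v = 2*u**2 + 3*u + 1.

Set the curves equal: u**2 + 6*u + 1 = 2*u**2 + 3*u + 1, so -u**2 + 3*u = 0, which factors as -u*(u - 3) = 0. The curves meet at u = 0, 3.
On [0, 3], v = u**2 + 6*u + 1 is on top; that piece has area ∫[0,3] (-u**2 + 3*u) du = 9/2.

9/2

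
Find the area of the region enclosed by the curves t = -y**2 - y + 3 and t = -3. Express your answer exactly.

Both boundary curves give t as a function of y, so integrate with respect to y. Setting them equal: -y**2 - y + 6 = 0, i.e. -(y - 2)*(y + 3) = 0, so they meet at y = -3, 2.
For y in [-3, 2], t = -y**2 - y + 3 is on the right; area = ∫[-3,2] (-y**2 - y + 6) dy = 125/6.

125/6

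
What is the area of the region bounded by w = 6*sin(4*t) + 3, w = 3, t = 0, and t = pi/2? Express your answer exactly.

The difference (6*sin(4*t) + 3) - (3) = 6*sin(4*t) changes sign at t = pi/4 inside [0, pi/2], so split the integral there.
∫[0,pi/4] (6*sin(4*t)) dt = 3.
∫[pi/4,pi/2] (6*sin(4*t)) dt = -3; the area of that piece is 3.
Total area = 3 + 3 = 6.

6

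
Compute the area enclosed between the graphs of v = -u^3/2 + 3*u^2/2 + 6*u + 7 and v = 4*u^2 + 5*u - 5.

443/12

Set the curves equal: -u^3/2 + 3*u^2/2 + 6*u + 7 = 4*u^2 + 5*u - 5, so -u^3/2 - 5*u^2/2 + u + 12 = 0, which factors as -(u - 2)*(u + 3)*(u + 4)/2 = 0. The curves meet at u = -4, -3, 2.
On [-4, -3], v = 4*u^2 + 5*u - 5 is on top; that piece has area ∫[-4,-3] (-(-u^3/2 - 5*u^2/2 + u + 12)) du = 11/24.
On [-3, 2], v = -u^3/2 + 3*u^2/2 + 6*u + 7 is on top; that piece has area ∫[-3,2] (-u^3/2 - 5*u^2/2 + u + 12) du = 875/24.
Total enclosed area = 11/24 + 875/24 = 443/12.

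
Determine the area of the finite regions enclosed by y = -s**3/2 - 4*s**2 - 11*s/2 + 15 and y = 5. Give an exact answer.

443/12

Set the curves equal: -s**3/2 - 4*s**2 - 11*s/2 + 15 = 5, so -s**3/2 - 4*s**2 - 11*s/2 + 10 = 0, which factors as -(s - 1)*(s + 4)*(s + 5)/2 = 0. The curves meet at s = -5, -4, 1.
On [-5, -4], y = 5 is on top; that piece has area ∫[-5,-4] (-(-s**3/2 - 4*s**2 - 11*s/2 + 10)) ds = 11/24.
On [-4, 1], y = -s**3/2 - 4*s**2 - 11*s/2 + 15 is on top; that piece has area ∫[-4,1] (-s**3/2 - 4*s**2 - 11*s/2 + 10) ds = 875/24.
Total enclosed area = 11/24 + 875/24 = 443/12.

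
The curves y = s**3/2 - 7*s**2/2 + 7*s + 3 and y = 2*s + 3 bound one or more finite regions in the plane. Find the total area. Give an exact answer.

253/24

Set the curves equal: s**3/2 - 7*s**2/2 + 7*s + 3 = 2*s + 3, so s**3/2 - 7*s**2/2 + 5*s = 0, which factors as s*(s - 5)*(s - 2)/2 = 0. The curves meet at s = 0, 2, 5.
On [0, 2], y = s**3/2 - 7*s**2/2 + 7*s + 3 is on top; that piece has area ∫[0,2] (s**3/2 - 7*s**2/2 + 5*s) ds = 8/3.
On [2, 5], y = 2*s + 3 is on top; that piece has area ∫[2,5] (-(s**3/2 - 7*s**2/2 + 5*s)) ds = 63/8.
Total enclosed area = 8/3 + 63/8 = 253/24.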